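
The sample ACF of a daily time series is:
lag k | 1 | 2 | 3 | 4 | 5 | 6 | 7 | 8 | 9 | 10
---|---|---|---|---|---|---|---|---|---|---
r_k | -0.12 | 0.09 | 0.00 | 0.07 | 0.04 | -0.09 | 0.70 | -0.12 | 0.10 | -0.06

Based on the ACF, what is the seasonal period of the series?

7

The largest autocorrelation is r_7 = 0.70; the remaining lags stay at or below 0.10.
The dominant spike at lag 7 indicates a seasonal period of 7.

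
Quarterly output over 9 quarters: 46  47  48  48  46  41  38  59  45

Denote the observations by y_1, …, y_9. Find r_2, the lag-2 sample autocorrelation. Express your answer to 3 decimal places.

-0.231

Mean ȳ = (46 + 47 + 48 + 48 + 46 + 41 + 38 + 59 + 45)/9 = 46.4444
Σ(y_t−ȳ)(y_{t+2}−ȳ) = (-0.6914) + (0.8642) + (-0.6914) + (-8.4691) + (3.7531) + (-68.3580) + (12.1975) = -61.3951
Denominator Σ(y_t−ȳ)² = 266.2222
r_2 = -61.3951 / 266.2222 = -0.231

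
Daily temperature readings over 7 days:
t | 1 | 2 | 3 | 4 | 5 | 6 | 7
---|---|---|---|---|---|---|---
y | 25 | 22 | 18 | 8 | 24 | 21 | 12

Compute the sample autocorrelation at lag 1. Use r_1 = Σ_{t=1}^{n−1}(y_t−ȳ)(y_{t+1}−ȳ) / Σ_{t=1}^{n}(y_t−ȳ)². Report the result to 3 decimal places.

Mean ȳ = (25 + 22 + 18 + 8 + 24 + 21 + 12)/7 = 18.5714
Deviations from mean: 6.4286, 3.4286, -0.5714, -10.5714, 5.4286, 2.4286, -6.5714
Σ(y_t−ȳ)(y_{t+1}−ȳ) = (22.0408) + (-1.9592) + (6.0408) + (-57.3878) + (13.1837) + (-15.9592) = -34.0408
Denominator Σ(y_t−ȳ)² = 243.7143
r_1 = -34.0408 / 243.7143 = -0.140

-0.140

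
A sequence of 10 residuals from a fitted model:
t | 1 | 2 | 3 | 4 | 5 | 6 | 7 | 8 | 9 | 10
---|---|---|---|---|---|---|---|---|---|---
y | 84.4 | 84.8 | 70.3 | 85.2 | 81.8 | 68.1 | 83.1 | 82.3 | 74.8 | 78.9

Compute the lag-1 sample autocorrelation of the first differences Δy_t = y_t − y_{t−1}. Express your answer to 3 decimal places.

-0.512

First differences Δy: 0.4, -14.5, 14.9, -3.4, -13.7, 15.0, -0.8, -7.5, 4.1
Mean of differences = -0.6111
Numerator Σ(Δy_t−Δȳ)(Δy_{t+1}−Δȳ) = -474.6646
Denominator Σ(Δy_t−Δȳ)² = 927.0089
r_1(Δy) = -474.6646 / 927.0089 = -0.512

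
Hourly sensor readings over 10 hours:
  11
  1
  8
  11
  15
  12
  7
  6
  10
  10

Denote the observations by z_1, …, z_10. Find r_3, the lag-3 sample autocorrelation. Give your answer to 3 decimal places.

-0.519

Mean z̄ = (11 + 1 + 8 + 11 + 15 + 12 + 7 + 6 + 10 + 10)/10 = 9.1000
Numerator Σ_{t=1}^{7}(z_t−z̄)(z_{t+3}−z̄) = -68.9300
Denominator Σ(z_t−z̄)² = 132.9000
r_3 = -68.9300 / 132.9000 = -0.519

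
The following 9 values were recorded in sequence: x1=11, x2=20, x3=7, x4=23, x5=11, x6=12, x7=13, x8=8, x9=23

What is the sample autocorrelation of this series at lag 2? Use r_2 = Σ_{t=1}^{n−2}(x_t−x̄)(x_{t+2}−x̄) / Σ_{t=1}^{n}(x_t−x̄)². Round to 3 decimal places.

0.277

Mean x̄ = (11 + 20 + 7 + 23 + 11 + 12 + 13 + 8 + 23)/9 = 14.2222
Σ(x_t−x̄)(x_{t+2}−x̄) = (23.2716) + (50.7160) + (23.2716) + (-19.5062) + (3.9383) + (13.8272) + (-10.7284) = 84.7901
Denominator Σ(x_t−x̄)² = 305.5556
r_2 = 84.7901 / 305.5556 = 0.277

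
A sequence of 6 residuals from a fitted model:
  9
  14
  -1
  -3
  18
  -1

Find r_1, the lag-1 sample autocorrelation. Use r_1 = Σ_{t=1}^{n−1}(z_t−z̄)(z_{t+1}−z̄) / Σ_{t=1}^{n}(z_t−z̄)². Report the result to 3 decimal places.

Mean z̄ = (9 + 14 − 1 − 3 + 18 − 1)/6 = 6.0000
Numerator Σ_{t=1}^{5}(z_t−z̄)(z_{t+1}−z̄) = -161.0000
Denominator Σ(z_t−z̄)² = 396.0000
r_1 = -161.0000 / 396.0000 = -0.407

-0.407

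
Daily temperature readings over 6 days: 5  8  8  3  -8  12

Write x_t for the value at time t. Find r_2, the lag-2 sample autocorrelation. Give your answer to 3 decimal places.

-0.246

Mean x̄ = (5 + 8 + 8 + 3 − 8 + 12)/6 = 4.6667
Deviations from mean: 0.3333, 3.3333, 3.3333, -1.6667, -12.6667, 7.3333
Numerator Σ_{t=1}^{4}(x_t−x̄)(x_{t+2}−x̄) = -58.8889
Denominator Σ(x_t−x̄)² = 239.3333
r_2 = -58.8889 / 239.3333 = -0.246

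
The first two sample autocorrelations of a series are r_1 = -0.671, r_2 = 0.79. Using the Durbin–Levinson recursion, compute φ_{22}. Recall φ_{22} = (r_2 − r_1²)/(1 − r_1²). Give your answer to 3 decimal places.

φ_{22} = (r_2 − r_1²) / (1 − r_1²)
r_1² = (-0.671)² = 0.450241
Numerator = 0.79 − 0.4502 = 0.3398; denominator = 1 − 0.4502 = 0.5498
φ_{22} = 0.3398 / 0.5498 = 0.618

0.618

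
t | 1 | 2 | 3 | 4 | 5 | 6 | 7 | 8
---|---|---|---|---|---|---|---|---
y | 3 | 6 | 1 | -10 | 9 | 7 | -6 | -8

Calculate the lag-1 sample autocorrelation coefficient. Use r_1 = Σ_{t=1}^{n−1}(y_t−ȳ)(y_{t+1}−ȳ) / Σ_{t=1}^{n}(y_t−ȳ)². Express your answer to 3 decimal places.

-0.023

Mean ȳ = (3 + 6 + 1 − 10 + 9 + 7 − 6 − 8)/8 = 0.2500
Deviations from mean: 2.7500, 5.7500, 0.7500, -10.2500, 8.7500, 6.7500, -6.2500, -8.2500
Numerator Σ_{t=1}^{7}(y_t−ȳ)(y_{t+1}−ȳ) = -8.8125
Denominator Σ(y_t−ȳ)² = 375.5000
r_1 = -8.8125 / 375.5000 = -0.023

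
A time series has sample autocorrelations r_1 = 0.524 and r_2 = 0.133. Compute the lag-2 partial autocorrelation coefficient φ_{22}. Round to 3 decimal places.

-0.195

φ_{22} = (r_2 − r_1²) / (1 − r_1²)
r_1² = (0.524)² = 0.274576
Numerator = 0.133 − 0.2746 = -0.1416; denominator = 1 − 0.2746 = 0.7254
φ_{22} = -0.1416 / 0.7254 = -0.195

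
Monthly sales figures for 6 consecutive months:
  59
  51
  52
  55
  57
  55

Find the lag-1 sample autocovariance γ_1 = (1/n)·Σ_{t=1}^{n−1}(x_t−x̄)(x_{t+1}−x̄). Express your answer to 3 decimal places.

-0.810

Mean x̄ = (59 + 51 + 52 + 55 + 57 + 55)/6 = 54.8333
Deviations: 4.1667, -3.8333, -2.8333, 0.1667, 2.1667, 0.1667
Σ_{t=1}^{5}(x_t−x̄)(x_{t+1}−x̄) = -4.8611
γ_1 = -4.8611 / 6 = -0.810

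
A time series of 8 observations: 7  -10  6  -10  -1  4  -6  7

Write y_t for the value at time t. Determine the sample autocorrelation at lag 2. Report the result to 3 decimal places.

0.335

Mean ȳ = (7 − 10 + 6 − 10 − 1 + 4 − 6 + 7)/8 = -0.3750
Deviations from mean: 7.3750, -9.6250, 6.3750, -9.6250, -0.6250, 4.3750, -5.6250, 7.3750
Σ(y_t−ȳ)(y_{t+2}−ȳ) = (47.0156) + (92.6406) + (-3.9844) + (-42.1094) + (3.5156) + (32.2656) = 129.3438
Denominator Σ(y_t−ȳ)² = 385.8750
r_2 = 129.3438 / 385.8750 = 0.335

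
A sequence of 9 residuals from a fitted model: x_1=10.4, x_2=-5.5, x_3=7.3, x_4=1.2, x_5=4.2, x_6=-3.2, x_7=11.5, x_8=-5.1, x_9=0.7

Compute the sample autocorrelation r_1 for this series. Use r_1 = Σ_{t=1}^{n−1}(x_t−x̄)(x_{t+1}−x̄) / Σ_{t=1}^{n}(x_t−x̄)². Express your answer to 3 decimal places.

Mean x̄ = (10.4 − 5.5 + 7.3 + 1.2 + 4.2 − 3.2 + 11.5 − 5.1 + 0.7)/9 = 2.3889
Numerator Σ_{t=1}^{8}(x_t−x̄)(x_{t+1}−x̄) = -226.5612
Denominator Σ(x_t−x̄)² = 328.4089
r_1 = -226.5612 / 328.4089 = -0.690

-0.690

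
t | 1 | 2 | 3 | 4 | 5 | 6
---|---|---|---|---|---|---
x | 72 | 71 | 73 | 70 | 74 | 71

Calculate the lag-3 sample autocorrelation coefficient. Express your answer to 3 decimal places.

Mean x̄ = (72 + 71 + 73 + 70 + 74 + 71)/6 = 71.8333
Σ(x_t−x̄)(x_{t+3}−x̄) = (-0.3056) + (-1.8056) + (-0.9722) = -3.0833
Denominator Σ(x_t−x̄)² = 10.8333
r_3 = -3.0833 / 10.8333 = -0.285

-0.285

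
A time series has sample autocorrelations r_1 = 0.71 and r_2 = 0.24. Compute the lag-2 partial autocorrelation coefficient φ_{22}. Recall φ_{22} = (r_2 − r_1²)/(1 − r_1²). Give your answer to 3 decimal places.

φ_{22} = (r_2 − r_1²) / (1 − r_1²)
r_1² = (0.71)² = 0.5041
Numerator = 0.24 − 0.5041 = -0.2641; denominator = 1 − 0.5041 = 0.4959
φ_{22} = -0.2641 / 0.4959 = -0.533

-0.533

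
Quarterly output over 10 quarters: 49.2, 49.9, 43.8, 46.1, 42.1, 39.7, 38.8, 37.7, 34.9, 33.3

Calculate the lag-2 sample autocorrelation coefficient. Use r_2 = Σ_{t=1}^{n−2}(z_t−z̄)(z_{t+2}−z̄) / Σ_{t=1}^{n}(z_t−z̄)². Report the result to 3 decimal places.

Mean z̄ = (49.2 + 49.9 + 43.8 + 46.1 + 42.1 + 39.7 + 38.8 + 37.7 + 34.9 + 33.3)/10 = 41.5500
Numerator Σ_{t=1}^{8}(z_t−z̄)(z_{t+2}−z̄) = 103.6850
Denominator Σ(z_t−z̄)² = 292.4050
r_2 = 103.6850 / 292.4050 = 0.355

0.355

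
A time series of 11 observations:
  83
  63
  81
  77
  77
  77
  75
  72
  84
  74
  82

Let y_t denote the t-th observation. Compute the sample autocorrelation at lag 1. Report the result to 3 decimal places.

Mean ȳ = (83 + 63 + 81 + 77 + 77 + 77 + 75 + 72 + 84 + 74 + 82)/11 = 76.8182
Numerator Σ_{t=1}^{10}(y_t−ȳ)(y_{t+1}−ȳ) = -203.3967
Denominator Σ(y_t−ȳ)² = 359.6364
r_1 = -203.3967 / 359.6364 = -0.566

-0.566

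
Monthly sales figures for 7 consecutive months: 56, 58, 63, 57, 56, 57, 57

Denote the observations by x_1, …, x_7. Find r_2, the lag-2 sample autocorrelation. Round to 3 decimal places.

Mean x̄ = (56 + 58 + 63 + 57 + 56 + 57 + 57)/7 = 57.7143
Deviations from mean: -1.7143, 0.2857, 5.2857, -0.7143, -1.7143, -0.7143, -0.7143
Σ(x_t−x̄)(x_{t+2}−x̄) = (-9.0612) + (-0.2041) + (-9.0612) + (0.5102) + (1.2245) = -16.5918
Denominator Σ(x_t−x̄)² = 35.4286
r_2 = -16.5918 / 35.4286 = -0.468

-0.468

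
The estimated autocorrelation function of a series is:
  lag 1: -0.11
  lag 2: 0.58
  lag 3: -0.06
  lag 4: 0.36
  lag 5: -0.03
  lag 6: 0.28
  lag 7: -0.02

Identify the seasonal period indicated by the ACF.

2

The largest autocorrelation is r_2 = 0.58, with weaker echoes at lags 4 (0.36) and 6 (0.28); the remaining lags stay at or below -0.02.
The dominant spike at lag 2 indicates a seasonal period of 2.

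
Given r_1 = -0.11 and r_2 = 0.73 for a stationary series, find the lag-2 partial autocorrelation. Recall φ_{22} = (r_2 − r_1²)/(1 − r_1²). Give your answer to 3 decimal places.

0.727

φ_{22} = (r_2 − r_1²) / (1 − r_1²)
r_1² = (-0.11)² = 0.0121
Numerator = 0.73 − 0.0121 = 0.7179; denominator = 1 − 0.0121 = 0.9879
φ_{22} = 0.7179 / 0.9879 = 0.727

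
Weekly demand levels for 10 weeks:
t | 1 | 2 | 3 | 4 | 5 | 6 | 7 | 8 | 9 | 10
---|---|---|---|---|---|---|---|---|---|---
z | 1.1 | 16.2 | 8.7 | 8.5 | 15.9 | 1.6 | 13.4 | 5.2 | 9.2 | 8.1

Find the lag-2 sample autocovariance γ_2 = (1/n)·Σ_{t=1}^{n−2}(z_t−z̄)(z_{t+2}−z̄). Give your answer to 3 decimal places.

6.294

Mean z̄ = (1.1 + 16.2 + 8.7 + 8.5 + 15.9 + 1.6 + 13.4 + 5.2 + 9.2 + 8.1)/10 = 8.7900
Σ_{t=1}^{8}(z_t−z̄)(z_{t+2}−z̄) = 62.9448
γ_2 = 62.9448 / 10 = 6.294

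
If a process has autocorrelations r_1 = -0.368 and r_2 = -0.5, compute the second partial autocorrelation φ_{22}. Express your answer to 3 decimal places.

-0.735

φ_{22} = (r_2 − r_1²) / (1 − r_1²)
r_1² = (-0.368)² = 0.135424
Numerator = -0.5 − 0.1354 = -0.6354; denominator = 1 − 0.1354 = 0.8646
φ_{22} = -0.6354 / 0.8646 = -0.735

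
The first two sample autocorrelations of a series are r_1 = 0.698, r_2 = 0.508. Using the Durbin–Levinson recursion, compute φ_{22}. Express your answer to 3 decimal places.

φ_{22} = (r_2 − r_1²) / (1 − r_1²)
r_1² = (0.698)² = 0.487204
Numerator = 0.508 − 0.4872 = 0.0208; denominator = 1 − 0.4872 = 0.5128
φ_{22} = 0.0208 / 0.5128 = 0.041

0.041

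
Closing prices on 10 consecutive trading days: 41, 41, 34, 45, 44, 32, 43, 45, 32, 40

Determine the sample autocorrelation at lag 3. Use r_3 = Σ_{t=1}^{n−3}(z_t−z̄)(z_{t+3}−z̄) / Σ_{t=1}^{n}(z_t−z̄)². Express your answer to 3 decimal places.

Mean z̄ = (41 + 41 + 34 + 45 + 44 + 32 + 43 + 45 + 32 + 40)/10 = 39.7000
Numerator Σ_{t=1}^{7}(z_t−z̄)(z_{t+3}−z̄) = 156.9300
Denominator Σ(z_t−z̄)² = 240.1000
r_3 = 156.9300 / 240.1000 = 0.654

0.654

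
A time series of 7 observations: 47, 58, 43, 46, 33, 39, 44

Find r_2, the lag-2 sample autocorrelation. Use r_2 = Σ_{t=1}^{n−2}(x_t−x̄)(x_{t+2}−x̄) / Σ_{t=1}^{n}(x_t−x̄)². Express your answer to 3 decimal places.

Mean x̄ = (47 + 58 + 43 + 46 + 33 + 39 + 44)/7 = 44.2857
Deviations from mean: 2.7143, 13.7143, -1.2857, 1.7143, -11.2857, -5.2857, -0.2857
Σ(x_t−x̄)(x_{t+2}−x̄) = (-3.4898) + (23.5102) + (14.5102) + (-9.0612) + (3.2245) = 28.6939
Denominator Σ(x_t−x̄)² = 355.4286
r_2 = 28.6939 / 355.4286 = 0.081

0.081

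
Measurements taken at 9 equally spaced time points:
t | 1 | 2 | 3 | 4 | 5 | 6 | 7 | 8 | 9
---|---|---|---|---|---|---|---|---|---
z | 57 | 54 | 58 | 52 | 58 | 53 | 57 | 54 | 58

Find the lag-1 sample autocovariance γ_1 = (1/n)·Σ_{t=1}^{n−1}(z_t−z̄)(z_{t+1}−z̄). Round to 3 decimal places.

-4.346

Mean z̄ = (57 + 54 + 58 + 52 + 58 + 53 + 57 + 54 + 58)/9 = 55.6667
Σ_{t=1}^{8}(z_t−z̄)(z_{t+1}−z̄) = -39.1111
γ_1 = -39.1111 / 9 = -4.346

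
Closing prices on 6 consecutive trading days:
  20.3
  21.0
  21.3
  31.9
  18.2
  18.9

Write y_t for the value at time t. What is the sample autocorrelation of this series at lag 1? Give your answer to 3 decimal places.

Mean ȳ = (20.3 + 21.0 + 21.3 + 31.9 + 18.2 + 18.9)/6 = 21.9333
Deviations from mean: -1.6333, -0.9333, -0.6333, 9.9667, -3.7333, -3.0333
Σ(y_t−ȳ)(y_{t+1}−ȳ) = (1.5244) + (0.5911) + (-6.3122) + (-37.2089) + (11.3244) = -30.0811
Denominator Σ(y_t−ȳ)² = 126.4133
r_1 = -30.0811 / 126.4133 = -0.238

-0.238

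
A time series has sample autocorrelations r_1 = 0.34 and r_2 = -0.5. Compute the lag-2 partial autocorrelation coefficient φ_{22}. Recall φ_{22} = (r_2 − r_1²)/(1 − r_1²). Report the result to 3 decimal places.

-0.696

φ_{22} = (r_2 − r_1²) / (1 − r_1²)
r_1² = (0.34)² = 0.1156
Numerator = -0.5 − 0.1156 = -0.6156; denominator = 1 − 0.1156 = 0.8844
φ_{22} = -0.6156 / 0.8844 = -0.696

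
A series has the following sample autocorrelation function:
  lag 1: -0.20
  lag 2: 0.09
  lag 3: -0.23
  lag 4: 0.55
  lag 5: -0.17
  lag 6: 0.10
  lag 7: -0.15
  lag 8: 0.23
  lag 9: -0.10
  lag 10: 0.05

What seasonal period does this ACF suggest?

4

The largest autocorrelation is r_4 = 0.55, with a weaker echo at lag 8 (0.23); the remaining lags stay at or below 0.10.
The dominant spike at lag 4 indicates a seasonal period of 4.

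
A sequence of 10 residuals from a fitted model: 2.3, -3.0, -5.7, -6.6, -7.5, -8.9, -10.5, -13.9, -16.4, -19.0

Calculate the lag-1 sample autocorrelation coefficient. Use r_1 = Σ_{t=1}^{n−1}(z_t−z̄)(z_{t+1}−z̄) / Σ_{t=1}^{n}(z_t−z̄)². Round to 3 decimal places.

0.596

Mean z̄ = (2.3 − 3.0 − 5.7 − 6.6 − 7.5 − 8.9 − 10.5 − 13.9 − 16.4 − 19.0)/10 = -8.9200
Numerator Σ_{t=1}^{9}(z_t−z̄)(z_{t+1}−z̄) = 216.7636
Denominator Σ(z_t−z̄)² = 363.5560
r_1 = 216.7636 / 363.5560 = 0.596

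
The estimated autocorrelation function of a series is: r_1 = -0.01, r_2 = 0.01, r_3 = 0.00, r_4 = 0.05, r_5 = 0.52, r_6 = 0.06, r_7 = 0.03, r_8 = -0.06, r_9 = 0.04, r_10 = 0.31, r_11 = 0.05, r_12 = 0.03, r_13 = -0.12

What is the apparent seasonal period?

5

The largest autocorrelation is r_5 = 0.52, with a weaker echo at lag 10 (0.31); the remaining lags stay at or below 0.06.
The dominant spike at lag 5 indicates a seasonal period of 5.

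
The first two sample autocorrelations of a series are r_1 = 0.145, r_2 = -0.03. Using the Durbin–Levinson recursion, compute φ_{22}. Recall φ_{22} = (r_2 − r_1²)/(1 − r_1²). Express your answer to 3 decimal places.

φ_{22} = (r_2 − r_1²) / (1 − r_1²)
r_1² = (0.145)² = 0.021025
Numerator = -0.03 − 0.0210 = -0.0510; denominator = 1 − 0.0210 = 0.9790
φ_{22} = -0.0510 / 0.9790 = -0.052

-0.052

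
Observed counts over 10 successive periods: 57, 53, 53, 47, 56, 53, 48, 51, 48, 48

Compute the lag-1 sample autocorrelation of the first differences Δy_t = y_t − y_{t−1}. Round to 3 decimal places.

First differences Δy: -4, 0, -6, 9, -3, -5, 3, -3, 0
Mean of differences = -1.0000
Numerator Σ(Δy_t−Δȳ)(Δy_{t+1}−Δȳ) = -96.0000
Denominator Σ(Δy_t−Δȳ)² = 176.0000
r_1(Δy) = -96.0000 / 176.0000 = -0.545

-0.545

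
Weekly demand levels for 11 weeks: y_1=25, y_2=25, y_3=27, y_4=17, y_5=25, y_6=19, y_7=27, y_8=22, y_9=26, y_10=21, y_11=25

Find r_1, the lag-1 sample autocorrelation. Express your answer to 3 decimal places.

-0.600

Mean ȳ = (25 + 25 + 27 + 17 + 25 + 19 + 27 + 22 + 26 + 21 + 25)/11 = 23.5455
Numerator Σ_{t=1}^{10}(y_t−ȳ)(y_{t+1}−ȳ) = -66.3884
Denominator Σ(y_t−ȳ)² = 110.7273
r_1 = -66.3884 / 110.7273 = -0.600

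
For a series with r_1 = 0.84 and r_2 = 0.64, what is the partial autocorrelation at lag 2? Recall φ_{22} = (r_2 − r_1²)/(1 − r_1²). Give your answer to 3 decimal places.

-0.223

φ_{22} = (r_2 − r_1²) / (1 − r_1²)
r_1² = (0.84)² = 0.7056
Numerator = 0.64 − 0.7056 = -0.0656; denominator = 1 − 0.7056 = 0.2944
φ_{22} = -0.0656 / 0.2944 = -0.223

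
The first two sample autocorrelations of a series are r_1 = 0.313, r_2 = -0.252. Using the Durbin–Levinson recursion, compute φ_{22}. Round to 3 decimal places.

φ_{22} = (r_2 − r_1²) / (1 − r_1²)
r_1² = (0.313)² = 0.097969
Numerator = -0.252 − 0.0980 = -0.3500; denominator = 1 − 0.0980 = 0.9020
φ_{22} = -0.3500 / 0.9020 = -0.388

-0.388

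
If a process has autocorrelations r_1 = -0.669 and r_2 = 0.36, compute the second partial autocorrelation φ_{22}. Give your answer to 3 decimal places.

-0.158

φ_{22} = (r_2 − r_1²) / (1 − r_1²)
r_1² = (-0.669)² = 0.447561
Numerator = 0.36 − 0.4476 = -0.0876; denominator = 1 − 0.4476 = 0.5524
φ_{22} = -0.0876 / 0.5524 = -0.158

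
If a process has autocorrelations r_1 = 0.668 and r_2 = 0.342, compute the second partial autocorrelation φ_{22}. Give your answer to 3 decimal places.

-0.188

φ_{22} = (r_2 − r_1²) / (1 − r_1²)
r_1² = (0.668)² = 0.446224
Numerator = 0.342 − 0.4462 = -0.1042; denominator = 1 − 0.4462 = 0.5538
φ_{22} = -0.1042 / 0.5538 = -0.188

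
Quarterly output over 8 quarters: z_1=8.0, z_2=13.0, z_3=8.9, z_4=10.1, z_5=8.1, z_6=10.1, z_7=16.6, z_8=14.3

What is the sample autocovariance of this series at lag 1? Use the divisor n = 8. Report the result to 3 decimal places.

1.278

Mean z̄ = (8.0 + 13.0 + 8.9 + 10.1 + 8.1 + 10.1 + 16.6 + 14.3)/8 = 11.1375
Deviations: -3.1375, 1.8625, -2.2375, -1.0375, -3.0375, -1.0375, 5.4625, 3.1625
Σ_{t=1}^{7}(z_t−z̄)(z_{t+1}−z̄) = 10.2211
γ_1 = 10.2211 / 8 = 1.278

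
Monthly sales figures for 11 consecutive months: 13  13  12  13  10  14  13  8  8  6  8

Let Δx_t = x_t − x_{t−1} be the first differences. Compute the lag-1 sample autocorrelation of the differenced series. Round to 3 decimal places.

First differences Δx: 0, -1, 1, -3, 4, -1, -5, 0, -2, 2
Mean of differences = -0.5000
Numerator Σ(Δx_t−Δx̄)(Δx_{t+1}−Δx̄) = -22.7500
Denominator Σ(Δx_t−Δx̄)² = 58.5000
r_1(Δx) = -22.7500 / 58.5000 = -0.389

-0.389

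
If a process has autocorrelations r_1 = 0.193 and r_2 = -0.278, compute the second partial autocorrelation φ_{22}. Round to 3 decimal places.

-0.327

φ_{22} = (r_2 − r_1²) / (1 − r_1²)
r_1² = (0.193)² = 0.037249
Numerator = -0.278 − 0.0372 = -0.3152; denominator = 1 − 0.0372 = 0.9628
φ_{22} = -0.3152 / 0.9628 = -0.327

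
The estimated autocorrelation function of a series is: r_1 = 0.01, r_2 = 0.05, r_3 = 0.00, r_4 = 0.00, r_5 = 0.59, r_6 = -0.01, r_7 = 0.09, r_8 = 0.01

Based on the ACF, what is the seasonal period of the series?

The largest autocorrelation is r_5 = 0.59; the remaining lags stay at or below 0.09.
The dominant spike at lag 5 indicates a seasonal period of 5.

5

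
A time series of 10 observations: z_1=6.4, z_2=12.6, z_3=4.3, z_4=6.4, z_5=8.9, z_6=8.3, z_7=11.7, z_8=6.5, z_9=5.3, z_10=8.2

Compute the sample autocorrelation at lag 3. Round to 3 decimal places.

Mean z̄ = (6.4 + 12.6 + 4.3 + 6.4 + 8.9 + 8.3 + 11.7 + 6.5 + 5.3 + 8.2)/10 = 7.8600
Σ(z_t−z̄)(z_{t+3}−z̄) = (2.1316) + (4.9296) + (-1.5664) + (-5.6064) + (-1.4144) + (-1.1264) + (1.3056) = -1.3468
Denominator Σ(z_t−z̄)² = 63.9440
r_3 = -1.3468 / 63.9440 = -0.021

-0.021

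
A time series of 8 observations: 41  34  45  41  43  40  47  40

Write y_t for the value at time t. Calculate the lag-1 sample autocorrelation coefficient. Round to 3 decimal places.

-0.412

Mean ȳ = (41 + 34 + 45 + 41 + 43 + 40 + 47 + 40)/8 = 41.3750
Deviations from mean: -0.3750, -7.3750, 3.6250, -0.3750, 1.6250, -1.3750, 5.6250, -1.3750
Σ(y_t−ȳ)(y_{t+1}−ȳ) = (2.7656) + (-26.7344) + (-1.3594) + (-0.6094) + (-2.2344) + (-7.7344) + (-7.7344) = -43.6406
Denominator Σ(y_t−ȳ)² = 105.8750
r_1 = -43.6406 / 105.8750 = -0.412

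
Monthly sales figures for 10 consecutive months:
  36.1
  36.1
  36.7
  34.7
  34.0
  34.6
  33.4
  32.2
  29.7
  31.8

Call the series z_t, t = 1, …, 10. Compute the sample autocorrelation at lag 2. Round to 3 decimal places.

0.299

Mean z̄ = (36.1 + 36.1 + 36.7 + 34.7 + 34.0 + 34.6 + 33.4 + 32.2 + 29.7 + 31.8)/10 = 33.9300
Numerator Σ_{t=1}^{8}(z_t−z̄)(z_{t+2}−z̄) = 13.1222
Denominator Σ(z_t−z̄)² = 43.8410
r_2 = 13.1222 / 43.8410 = 0.299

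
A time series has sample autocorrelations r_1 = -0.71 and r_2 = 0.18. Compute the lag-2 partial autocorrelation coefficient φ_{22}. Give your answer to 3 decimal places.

φ_{22} = (r_2 − r_1²) / (1 − r_1²)
r_1² = (-0.71)² = 0.5041
Numerator = 0.18 − 0.5041 = -0.3241; denominator = 1 − 0.5041 = 0.4959
φ_{22} = -0.3241 / 0.4959 = -0.654

-0.654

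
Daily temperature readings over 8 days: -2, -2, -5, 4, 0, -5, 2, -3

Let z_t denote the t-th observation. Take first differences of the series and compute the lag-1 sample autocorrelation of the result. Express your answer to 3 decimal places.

-0.549

First differences Δz: 0, -3, 9, -4, -5, 7, -5
Mean of differences = -0.1429
Numerator Σ(Δz_t−Δz̄)(Δz_{t+1}−Δz̄) = -112.4490
Denominator Σ(Δz_t−Δz̄)² = 204.8571
r_1(Δz) = -112.4490 / 204.8571 = -0.549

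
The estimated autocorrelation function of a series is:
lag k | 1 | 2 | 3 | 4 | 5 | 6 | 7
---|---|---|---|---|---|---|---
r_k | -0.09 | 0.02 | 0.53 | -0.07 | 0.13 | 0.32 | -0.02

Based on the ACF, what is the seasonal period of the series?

3

The largest autocorrelation is r_3 = 0.53, with a weaker echo at lag 6 (0.32); the remaining lags stay at or below 0.13.
The dominant spike at lag 3 indicates a seasonal period of 3.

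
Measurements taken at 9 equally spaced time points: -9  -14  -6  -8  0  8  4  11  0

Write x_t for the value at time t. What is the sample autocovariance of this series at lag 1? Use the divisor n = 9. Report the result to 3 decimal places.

35.978

Mean x̄ = (-9 − 14 − 6 − 8 + 0 + 8 + 4 + 11 + 0)/9 = -1.5556
Σ_{t=1}^{8}(x_t−x̄)(x_{t+1}−x̄) = 323.8025
γ_1 = 323.8025 / 9 = 35.978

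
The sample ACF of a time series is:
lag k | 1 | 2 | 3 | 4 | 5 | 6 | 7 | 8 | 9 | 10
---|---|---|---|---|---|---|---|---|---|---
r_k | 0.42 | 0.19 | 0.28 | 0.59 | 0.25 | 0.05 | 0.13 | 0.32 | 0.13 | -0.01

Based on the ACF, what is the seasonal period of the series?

The largest autocorrelation is r_4 = 0.59; the remaining lags stay at or below 0.42. The elevated value at lag 1 (0.42), dropping to 0.19 at lag 2, reflects decaying short-term dependence rather than seasonality.
The dominant spike at lag 4 indicates a seasonal period of 4.

4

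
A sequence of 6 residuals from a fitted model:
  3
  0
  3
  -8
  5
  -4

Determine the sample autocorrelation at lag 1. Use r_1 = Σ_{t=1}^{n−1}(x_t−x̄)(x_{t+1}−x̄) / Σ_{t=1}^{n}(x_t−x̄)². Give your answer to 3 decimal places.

-0.684

Mean x̄ = (3 + 0 + 3 − 8 + 5 − 4)/6 = -0.1667
Σ(x_t−x̄)(x_{t+1}−x̄) = (0.5278) + (0.5278) + (-24.8056) + (-40.4722) + (-19.8056) = -84.0278
Denominator Σ(x_t−x̄)² = 122.8333
r_1 = -84.0278 / 122.8333 = -0.684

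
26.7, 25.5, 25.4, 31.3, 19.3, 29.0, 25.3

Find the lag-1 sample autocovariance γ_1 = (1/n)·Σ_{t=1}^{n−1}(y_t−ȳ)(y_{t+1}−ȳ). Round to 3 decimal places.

-8.712

Mean ȳ = (26.7 + 25.5 + 25.4 + 31.3 + 19.3 + 29.0 + 25.3)/7 = 26.0714
Deviations: 0.6286, -0.5714, -0.6714, 5.2286, -6.7714, 2.9286, -0.7714
Σ_{t=1}^{6}(y_t−ȳ)(y_{t+1}−ȳ) = -60.9808
γ_1 = -60.9808 / 7 = -8.712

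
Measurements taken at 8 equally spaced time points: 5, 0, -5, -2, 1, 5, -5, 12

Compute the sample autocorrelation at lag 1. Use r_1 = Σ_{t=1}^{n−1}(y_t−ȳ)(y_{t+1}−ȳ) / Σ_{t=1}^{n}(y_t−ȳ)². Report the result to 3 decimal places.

Mean ȳ = (5 + 0 − 5 − 2 + 1 + 5 − 5 + 12)/8 = 1.3750
Deviations from mean: 3.6250, -1.3750, -6.3750, -3.3750, -0.3750, 3.6250, -6.3750, 10.6250
Σ(y_t−ȳ)(y_{t+1}−ȳ) = (-4.9844) + (8.7656) + (21.5156) + (1.2656) + (-1.3594) + (-23.1094) + (-67.7344) = -65.6406
Denominator Σ(y_t−ȳ)² = 233.8750
r_1 = -65.6406 / 233.8750 = -0.281

-0.281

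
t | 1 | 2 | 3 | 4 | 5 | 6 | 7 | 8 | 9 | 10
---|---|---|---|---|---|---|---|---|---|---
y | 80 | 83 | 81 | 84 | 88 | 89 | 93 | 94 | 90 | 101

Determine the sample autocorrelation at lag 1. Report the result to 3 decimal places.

0.455

Mean ȳ = (80 + 83 + 81 + 84 + 88 + 89 + 93 + 94 + 90 + 101)/10 = 88.3000
Numerator Σ_{t=1}^{9}(y_t−ȳ)(y_{t+1}−ȳ) = 176.5100
Denominator Σ(y_t−ȳ)² = 388.1000
r_1 = 176.5100 / 388.1000 = 0.455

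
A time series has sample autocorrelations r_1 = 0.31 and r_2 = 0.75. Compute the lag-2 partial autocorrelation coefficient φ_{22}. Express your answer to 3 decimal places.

0.723

φ_{22} = (r_2 − r_1²) / (1 − r_1²)
r_1² = (0.31)² = 0.0961
Numerator = 0.75 − 0.0961 = 0.6539; denominator = 1 − 0.0961 = 0.9039
φ_{22} = 0.6539 / 0.9039 = 0.723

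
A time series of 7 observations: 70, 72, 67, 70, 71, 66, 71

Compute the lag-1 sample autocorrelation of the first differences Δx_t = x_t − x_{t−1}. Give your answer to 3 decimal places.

First differences Δx: 2, -5, 3, 1, -5, 5
Mean of differences = 0.1667
Numerator Σ(Δx_t−Δx̄)(Δx_{t+1}−Δx̄) = -51.0278
Denominator Σ(Δx_t−Δx̄)² = 88.8333
r_1(Δx) = -51.0278 / 88.8333 = -0.574

-0.574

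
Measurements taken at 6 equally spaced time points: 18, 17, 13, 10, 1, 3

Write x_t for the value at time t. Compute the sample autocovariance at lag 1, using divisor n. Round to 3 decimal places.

Mean x̄ = (18 + 17 + 13 + 10 + 1 + 3)/6 = 10.3333
Σ_{t=1}^{5}(x_t−x̄)(x_{t+1}−x̄) = 139.5556
γ_1 = 139.5556 / 6 = 23.259

23.259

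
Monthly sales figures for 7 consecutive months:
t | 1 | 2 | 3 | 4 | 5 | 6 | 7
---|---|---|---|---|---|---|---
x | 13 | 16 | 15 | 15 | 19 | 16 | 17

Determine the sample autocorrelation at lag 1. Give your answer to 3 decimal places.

-0.090

Mean x̄ = (13 + 16 + 15 + 15 + 19 + 16 + 17)/7 = 15.8571
Deviations from mean: -2.8571, 0.1429, -0.8571, -0.8571, 3.1429, 0.1429, 1.1429
Σ(x_t−x̄)(x_{t+1}−x̄) = (-0.4082) + (-0.1224) + (0.7347) + (-2.6939) + (0.4490) + (0.1633) = -1.8776
Denominator Σ(x_t−x̄)² = 20.8571
r_1 = -1.8776 / 20.8571 = -0.090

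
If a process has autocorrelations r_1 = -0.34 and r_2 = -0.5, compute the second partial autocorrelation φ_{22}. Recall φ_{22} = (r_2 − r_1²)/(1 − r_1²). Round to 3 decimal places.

φ_{22} = (r_2 − r_1²) / (1 − r_1²)
r_1² = (-0.34)² = 0.1156
Numerator = -0.5 − 0.1156 = -0.6156; denominator = 1 − 0.1156 = 0.8844
φ_{22} = -0.6156 / 0.8844 = -0.696

-0.696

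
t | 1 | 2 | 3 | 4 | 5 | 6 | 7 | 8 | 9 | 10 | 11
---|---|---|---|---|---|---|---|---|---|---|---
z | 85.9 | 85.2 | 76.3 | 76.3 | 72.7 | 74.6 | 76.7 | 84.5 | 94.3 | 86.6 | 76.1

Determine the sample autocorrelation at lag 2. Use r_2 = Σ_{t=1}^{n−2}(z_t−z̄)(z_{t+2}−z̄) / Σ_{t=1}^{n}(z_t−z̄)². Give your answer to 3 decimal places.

-0.142

Mean z̄ = (85.9 + 85.2 + 76.3 + 76.3 + 72.7 + 74.6 + 76.7 + 84.5 + 94.3 + 86.6 + 76.1)/11 = 80.8364
Numerator Σ_{t=1}^{9}(z_t−z̄)(z_{t+2}−z̄) = -65.1017
Denominator Σ(z_t−z̄)² = 458.3855
r_2 = -65.1017 / 458.3855 = -0.142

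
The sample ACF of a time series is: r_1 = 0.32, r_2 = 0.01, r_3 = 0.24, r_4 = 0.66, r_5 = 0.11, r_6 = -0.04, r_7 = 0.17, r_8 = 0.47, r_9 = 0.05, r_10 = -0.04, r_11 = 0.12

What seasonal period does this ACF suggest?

The largest autocorrelation is r_4 = 0.66, with a weaker echo at lag 8 (0.47); the remaining lags stay at or below 0.32. The elevated value at lag 1 (0.32), dropping to 0.01 at lag 2, reflects decaying short-term dependence rather than seasonality.
The dominant spike at lag 4 indicates a seasonal period of 4.

4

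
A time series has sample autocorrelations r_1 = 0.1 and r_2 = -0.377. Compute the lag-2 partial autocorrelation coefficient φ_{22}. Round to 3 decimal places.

φ_{22} = (r_2 − r_1²) / (1 − r_1²)
r_1² = (0.1)² = 0.01
Numerator = -0.377 − 0.0100 = -0.3870; denominator = 1 − 0.0100 = 0.9900
φ_{22} = -0.3870 / 0.9900 = -0.391

-0.391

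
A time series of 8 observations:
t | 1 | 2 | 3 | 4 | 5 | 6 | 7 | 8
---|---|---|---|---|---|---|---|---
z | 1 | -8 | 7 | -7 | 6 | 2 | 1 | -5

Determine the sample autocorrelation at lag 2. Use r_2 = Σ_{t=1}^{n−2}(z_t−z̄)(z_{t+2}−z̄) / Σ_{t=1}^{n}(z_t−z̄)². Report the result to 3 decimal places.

0.394

Mean z̄ = (1 − 8 + 7 − 7 + 6 + 2 + 1 − 5)/8 = -0.3750
Σ(z_t−z̄)(z_{t+2}−z̄) = (10.1406) + (50.5156) + (47.0156) + (-15.7344) + (8.7656) + (-10.9844) = 89.7188
Denominator Σ(z_t−z̄)² = 227.8750
r_2 = 89.7188 / 227.8750 = 0.394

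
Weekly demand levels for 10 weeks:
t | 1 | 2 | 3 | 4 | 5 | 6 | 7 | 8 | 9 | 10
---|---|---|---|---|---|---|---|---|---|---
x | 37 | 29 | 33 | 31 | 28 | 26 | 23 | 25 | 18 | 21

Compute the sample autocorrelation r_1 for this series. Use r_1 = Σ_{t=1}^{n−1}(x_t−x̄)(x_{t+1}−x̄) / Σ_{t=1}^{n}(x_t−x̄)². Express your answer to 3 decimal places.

Mean x̄ = (37 + 29 + 33 + 31 + 28 + 26 + 23 + 25 + 18 + 21)/10 = 27.1000
Numerator Σ_{t=1}^{9}(x_t−x̄)(x_{t+1}−x̄) = 143.2900
Denominator Σ(x_t−x̄)² = 294.9000
r_1 = 143.2900 / 294.9000 = 0.486

0.486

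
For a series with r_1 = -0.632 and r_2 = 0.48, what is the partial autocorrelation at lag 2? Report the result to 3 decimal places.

0.134

φ_{22} = (r_2 − r_1²) / (1 − r_1²)
r_1² = (-0.632)² = 0.399424
Numerator = 0.48 − 0.3994 = 0.0806; denominator = 1 − 0.3994 = 0.6006
φ_{22} = 0.0806 / 0.6006 = 0.134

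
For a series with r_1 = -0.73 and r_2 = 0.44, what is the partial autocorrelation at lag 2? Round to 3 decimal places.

φ_{22} = (r_2 − r_1²) / (1 − r_1²)
r_1² = (-0.73)² = 0.5329
Numerator = 0.44 − 0.5329 = -0.0929; denominator = 1 − 0.5329 = 0.4671
φ_{22} = -0.0929 / 0.4671 = -0.199

-0.199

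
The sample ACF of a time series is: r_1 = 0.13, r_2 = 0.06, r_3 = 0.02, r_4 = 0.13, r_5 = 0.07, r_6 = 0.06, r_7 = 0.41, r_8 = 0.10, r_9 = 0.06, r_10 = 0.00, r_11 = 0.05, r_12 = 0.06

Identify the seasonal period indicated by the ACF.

7

The largest autocorrelation is r_7 = 0.41; the remaining lags stay at or below 0.13.
The dominant spike at lag 7 indicates a seasonal period of 7.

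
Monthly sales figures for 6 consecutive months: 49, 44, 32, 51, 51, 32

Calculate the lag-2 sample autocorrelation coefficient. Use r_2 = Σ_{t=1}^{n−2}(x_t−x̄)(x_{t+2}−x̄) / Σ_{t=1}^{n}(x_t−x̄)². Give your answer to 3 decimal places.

-0.574

Mean x̄ = (49 + 44 + 32 + 51 + 51 + 32)/6 = 43.1667
Deviations from mean: 5.8333, 0.8333, -11.1667, 7.8333, 7.8333, -11.1667
Numerator Σ_{t=1}^{4}(x_t−x̄)(x_{t+2}−x̄) = -233.5556
Denominator Σ(x_t−x̄)² = 406.8333
r_2 = -233.5556 / 406.8333 = -0.574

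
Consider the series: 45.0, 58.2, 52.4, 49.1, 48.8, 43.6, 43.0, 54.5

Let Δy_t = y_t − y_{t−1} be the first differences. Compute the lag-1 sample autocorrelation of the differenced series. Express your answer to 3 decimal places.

-0.109

First differences Δy: 13.2, -5.8, -3.3, -0.3, -5.2, -0.6, 11.5
Mean of differences = 1.3571
Numerator Σ(Δy_t−Δȳ)(Δy_{t+1}−Δȳ) = -39.8633
Denominator Σ(Δy_t−Δȳ)² = 365.6171
r_1(Δy) = -39.8633 / 365.6171 = -0.109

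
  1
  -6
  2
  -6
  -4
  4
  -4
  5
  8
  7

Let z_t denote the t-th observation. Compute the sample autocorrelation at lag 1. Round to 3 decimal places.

Mean z̄ = (1 − 6 + 2 − 6 − 4 + 4 − 4 + 5 + 8 + 7)/10 = 0.7000
Numerator Σ_{t=1}^{9}(z_t−z̄)(z_{t+1}−z̄) = 38.2100
Denominator Σ(z_t−z̄)² = 258.1000
r_1 = 38.2100 / 258.1000 = 0.148

0.148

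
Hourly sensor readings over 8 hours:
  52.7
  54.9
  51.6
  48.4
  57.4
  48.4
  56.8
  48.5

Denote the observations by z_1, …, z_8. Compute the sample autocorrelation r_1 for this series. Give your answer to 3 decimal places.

-0.737

Mean z̄ = (52.7 + 54.9 + 51.6 + 48.4 + 57.4 + 48.4 + 56.8 + 48.5)/8 = 52.3375
Σ(z_t−z̄)(z_{t+1}−z̄) = (0.9289) + (-1.8898) + (2.9039) + (-19.9336) + (-19.9336) + (-17.5711) + (-17.1248) = -72.6202
Denominator Σ(z_t−z̄)² = 98.5188
r_1 = -72.6202 / 98.5188 = -0.737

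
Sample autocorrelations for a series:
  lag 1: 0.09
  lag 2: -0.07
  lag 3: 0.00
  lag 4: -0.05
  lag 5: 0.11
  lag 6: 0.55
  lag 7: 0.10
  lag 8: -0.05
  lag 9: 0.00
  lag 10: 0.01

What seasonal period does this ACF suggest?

The largest autocorrelation is r_6 = 0.55; the remaining lags stay at or below 0.11.
The dominant spike at lag 6 indicates a seasonal period of 6.

6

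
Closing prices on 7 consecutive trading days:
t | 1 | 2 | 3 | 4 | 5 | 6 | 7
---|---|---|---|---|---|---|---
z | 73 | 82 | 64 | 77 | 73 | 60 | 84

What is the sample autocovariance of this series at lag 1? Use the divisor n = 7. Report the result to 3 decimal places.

-36.787

Mean z̄ = (73 + 82 + 64 + 77 + 73 + 60 + 84)/7 = 73.2857
Deviations: -0.2857, 8.7143, -9.2857, 3.7143, -0.2857, -13.2857, 10.7143
Σ_{t=1}^{6}(z_t−z̄)(z_{t+1}−z̄) = -257.5102
γ_1 = -257.5102 / 7 = -36.787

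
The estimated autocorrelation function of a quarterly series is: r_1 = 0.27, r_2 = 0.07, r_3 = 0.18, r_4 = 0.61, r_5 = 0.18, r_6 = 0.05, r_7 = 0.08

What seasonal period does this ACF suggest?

The largest autocorrelation is r_4 = 0.61; the remaining lags stay at or below 0.27. The elevated value at lag 1 (0.27), dropping to 0.07 at lag 2, reflects decaying short-term dependence rather than seasonality.
The dominant spike at lag 4 indicates a seasonal period of 4.

4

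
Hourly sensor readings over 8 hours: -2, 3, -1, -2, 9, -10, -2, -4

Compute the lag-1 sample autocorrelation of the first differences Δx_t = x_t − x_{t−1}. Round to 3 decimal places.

First differences Δx: 5, -4, -1, 11, -19, 8, -2
Mean of differences = -0.2857
Numerator Σ(Δx_t−Δx̄)(Δx_{t+1}−Δx̄) = -405.5102
Denominator Σ(Δx_t−Δx̄)² = 591.4286
r_1(Δx) = -405.5102 / 591.4286 = -0.686

-0.686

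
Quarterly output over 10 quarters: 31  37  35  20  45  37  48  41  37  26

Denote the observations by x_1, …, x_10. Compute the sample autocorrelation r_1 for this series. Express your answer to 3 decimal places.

-0.086

Mean x̄ = (31 + 37 + 35 + 20 + 45 + 37 + 48 + 41 + 37 + 26)/10 = 35.7000
Numerator Σ_{t=1}^{9}(x_t−x̄)(x_{t+1}−x̄) = -54.4900
Denominator Σ(x_t−x̄)² = 634.1000
r_1 = -54.4900 / 634.1000 = -0.086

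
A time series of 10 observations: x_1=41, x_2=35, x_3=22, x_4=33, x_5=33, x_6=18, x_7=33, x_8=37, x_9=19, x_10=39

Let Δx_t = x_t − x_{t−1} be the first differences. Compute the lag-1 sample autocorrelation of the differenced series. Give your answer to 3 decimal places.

-0.439

First differences Δx: -6, -13, 11, 0, -15, 15, 4, -18, 20
Mean of differences = -0.2222
Numerator Σ(Δx_t−Δx̄)(Δx_{t+1}−Δx̄) = -665.6049
Denominator Σ(Δx_t−Δx̄)² = 1515.5556
r_1(Δx) = -665.6049 / 1515.5556 = -0.439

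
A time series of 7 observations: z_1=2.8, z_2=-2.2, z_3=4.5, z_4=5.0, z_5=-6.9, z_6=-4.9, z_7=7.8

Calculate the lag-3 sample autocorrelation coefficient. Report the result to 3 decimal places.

Mean z̄ = (2.8 − 2.2 + 4.5 + 5.0 − 6.9 − 4.9 + 7.8)/7 = 0.8714
Deviations from mean: 1.9286, -3.0714, 3.6286, 4.1286, -7.7714, -5.7714, 6.9286
Numerator Σ_{t=1}^{4}(z_t−z̄)(z_{t+3}−z̄) = 39.4947
Denominator Σ(z_t−z̄)² = 185.0743
r_3 = 39.4947 / 185.0743 = 0.213

0.213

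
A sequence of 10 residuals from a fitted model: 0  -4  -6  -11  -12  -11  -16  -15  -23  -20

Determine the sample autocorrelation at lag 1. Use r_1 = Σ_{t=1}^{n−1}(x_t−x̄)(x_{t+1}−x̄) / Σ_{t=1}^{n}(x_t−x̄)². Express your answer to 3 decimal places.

0.613

Mean x̄ = (0 − 4 − 6 − 11 − 12 − 11 − 16 − 15 − 23 − 20)/10 = -11.8000
Numerator Σ_{t=1}^{9}(x_t−x̄)(x_{t+1}−x̄) = 279.3600
Denominator Σ(x_t−x̄)² = 455.6000
r_1 = 279.3600 / 455.6000 = 0.613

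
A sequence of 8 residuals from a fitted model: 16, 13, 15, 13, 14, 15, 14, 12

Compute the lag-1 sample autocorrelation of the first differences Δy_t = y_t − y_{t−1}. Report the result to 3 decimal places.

First differences Δy: -3, 2, -2, 1, 1, -1, -2
Mean of differences = -0.5714
Numerator Σ(Δy_t−Δȳ)(Δy_{t+1}−Δȳ) = -9.7551
Denominator Σ(Δy_t−Δȳ)² = 21.7143
r_1(Δy) = -9.7551 / 21.7143 = -0.449

-0.449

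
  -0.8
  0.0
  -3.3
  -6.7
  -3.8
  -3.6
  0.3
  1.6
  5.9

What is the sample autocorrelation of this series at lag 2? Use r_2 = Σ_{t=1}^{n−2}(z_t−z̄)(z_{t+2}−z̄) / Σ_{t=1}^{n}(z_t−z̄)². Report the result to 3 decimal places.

0.107

Mean z̄ = (-0.8 + 0.0 − 3.3 − 6.7 − 3.8 − 3.6 + 0.3 + 1.6 + 5.9)/9 = -1.1556
Numerator Σ_{t=1}^{7}(z_t−z̄)(z_{t+2}−z̄) = 11.7394
Denominator Σ(z_t−z̄)² = 109.2622
r_2 = 11.7394 / 109.2622 = 0.107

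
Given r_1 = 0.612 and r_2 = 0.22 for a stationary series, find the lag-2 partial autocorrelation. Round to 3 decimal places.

φ_{22} = (r_2 − r_1²) / (1 − r_1²)
r_1² = (0.612)² = 0.374544
Numerator = 0.22 − 0.3745 = -0.1545; denominator = 1 − 0.3745 = 0.6255
φ_{22} = -0.1545 / 0.6255 = -0.247

-0.247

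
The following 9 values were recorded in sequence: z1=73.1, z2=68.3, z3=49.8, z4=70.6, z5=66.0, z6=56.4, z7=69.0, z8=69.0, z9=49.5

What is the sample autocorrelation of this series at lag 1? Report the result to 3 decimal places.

Mean z̄ = (73.1 + 68.3 + 49.8 + 70.6 + 66.0 + 56.4 + 69.0 + 69.0 + 49.5)/9 = 63.5222
Numerator Σ_{t=1}^{8}(z_t−z̄)(z_{t+1}−z̄) = -202.8527
Denominator Σ(z_t−z̄)² = 666.4556
r_1 = -202.8527 / 666.4556 = -0.304

-0.304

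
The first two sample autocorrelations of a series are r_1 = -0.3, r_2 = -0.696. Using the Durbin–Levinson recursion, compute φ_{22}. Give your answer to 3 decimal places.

φ_{22} = (r_2 − r_1²) / (1 − r_1²)
r_1² = (-0.3)² = 0.09
Numerator = -0.696 − 0.0900 = -0.7860; denominator = 1 − 0.0900 = 0.9100
φ_{22} = -0.7860 / 0.9100 = -0.864

-0.864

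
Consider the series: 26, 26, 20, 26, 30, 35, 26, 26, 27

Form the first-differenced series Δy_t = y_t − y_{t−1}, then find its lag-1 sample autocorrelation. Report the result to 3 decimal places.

First differences Δy: 0, -6, 6, 4, 5, -9, 0, 1
Mean of differences = 0.1250
Numerator Σ(Δy_t−Δȳ)(Δy_{t+1}−Δȳ) = -37.0156
Denominator Σ(Δy_t−Δȳ)² = 194.8750
r_1(Δy) = -37.0156 / 194.8750 = -0.190

-0.190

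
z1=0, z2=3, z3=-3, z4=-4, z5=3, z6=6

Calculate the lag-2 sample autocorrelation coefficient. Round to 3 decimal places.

-0.542

Mean z̄ = (0 + 3 − 3 − 4 + 3 + 6)/6 = 0.8333
Deviations from mean: -0.8333, 2.1667, -3.8333, -4.8333, 2.1667, 5.1667
Σ(z_t−z̄)(z_{t+2}−z̄) = (3.1944) + (-10.4722) + (-8.3056) + (-24.9722) = -40.5556
Denominator Σ(z_t−z̄)² = 74.8333
r_2 = -40.5556 / 74.8333 = -0.542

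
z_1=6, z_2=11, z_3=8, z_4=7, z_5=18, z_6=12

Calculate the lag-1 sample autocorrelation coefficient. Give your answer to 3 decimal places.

-0.097

Mean z̄ = (6 + 11 + 8 + 7 + 18 + 12)/6 = 10.3333
Deviations from mean: -4.3333, 0.6667, -2.3333, -3.3333, 7.6667, 1.6667
Numerator Σ_{t=1}^{5}(z_t−z̄)(z_{t+1}−z̄) = -9.4444
Denominator Σ(z_t−z̄)² = 97.3333
r_1 = -9.4444 / 97.3333 = -0.097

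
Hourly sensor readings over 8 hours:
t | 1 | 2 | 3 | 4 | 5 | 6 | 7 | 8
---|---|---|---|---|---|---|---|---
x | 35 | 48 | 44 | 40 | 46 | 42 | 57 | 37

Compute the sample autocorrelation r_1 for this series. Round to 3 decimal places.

Mean x̄ = (35 + 48 + 44 + 40 + 46 + 42 + 57 + 37)/8 = 43.6250
Deviations from mean: -8.6250, 4.3750, 0.3750, -3.6250, 2.3750, -1.6250, 13.3750, -6.6250
Numerator Σ_{t=1}^{7}(x_t−x̄)(x_{t+1}−x̄) = -160.2656
Denominator Σ(x_t−x̄)² = 337.8750
r_1 = -160.2656 / 337.8750 = -0.474

-0.474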